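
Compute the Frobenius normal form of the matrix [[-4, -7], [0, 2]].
R = [[0, 8], [1, -2]]

The invariant factors of A (the non-unit diagonal entries of the Smith normal form of xI - A over ℚ[x]) are (x - 2)(x + 4), each dividing the next. The characteristic polynomial is their product, (x - 2)(x + 4).

The rational canonical form is the block-diagonal matrix of companion matrices C(f_i):
R = [[0, 8], [1, -2]].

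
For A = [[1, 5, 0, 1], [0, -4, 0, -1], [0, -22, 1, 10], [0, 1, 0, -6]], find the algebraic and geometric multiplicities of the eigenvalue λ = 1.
algebraic multiplicity 2, geometric multiplicity 2

The characteristic polynomial is (x - 1)^2(x + 5)^2, so the factor x - 1 appears with exponent 2: the algebraic multiplicity is 2.

rank(A - I) = 2, so the eigenspace has dimension 4 - 2 = 2: the geometric multiplicity is 2.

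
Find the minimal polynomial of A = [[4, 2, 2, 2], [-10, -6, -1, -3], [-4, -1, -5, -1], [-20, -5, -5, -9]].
The characteristic polynomial factors as (x + 4)^4. The minimal polynomial is ∏(x - λ)^{k_λ} where k_λ is the size of the largest Jordan block at λ.

For λ = -4: rank(A + 4I) = 2, and the largest Jordan block has size 3 (the smallest k with rank((A + 4I)^k) = rank((A + 4I)^(k+1))).

So m_A(x) = (x + 4)^3.

m_A(x) = (x + 4)^3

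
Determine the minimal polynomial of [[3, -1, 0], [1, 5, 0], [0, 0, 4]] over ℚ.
The characteristic polynomial factors as (x - 4)^3. The minimal polynomial is ∏(x - λ)^{k_λ} where k_λ is the size of the largest Jordan block at λ.

For λ = 4: rank(A - 4I) = 1, and the largest Jordan block has size 2 (the smallest k with rank((A - 4I)^k) = rank((A - 4I)^(k+1))).

So m_A(x) = (x - 4)^2.

m_A(x) = (x - 4)^2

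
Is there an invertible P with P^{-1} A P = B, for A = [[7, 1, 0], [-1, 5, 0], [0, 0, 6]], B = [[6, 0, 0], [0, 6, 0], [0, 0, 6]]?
Both have characteristic polynomial (x - 6)^3, but the minimal polynomial of A is (x - 6)^2 while the minimal polynomial of B is x - 6. The minimal polynomial is a similarity invariant, so A and B are not similar.

No.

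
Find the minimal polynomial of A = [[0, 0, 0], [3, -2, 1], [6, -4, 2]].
The characteristic polynomial factors as x^3. The minimal polynomial is ∏(x - λ)^{k_λ} where k_λ is the size of the largest Jordan block at λ.

For λ = 0: rank(A) = 1, and the largest Jordan block has size 2 (the smallest k with rank(A^k) = rank(A^(k+1))).

So m_A(x) = x^2.

m_A(x) = x^2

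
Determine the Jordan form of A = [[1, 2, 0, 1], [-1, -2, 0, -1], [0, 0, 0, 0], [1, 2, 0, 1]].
J = [[0, 1, 0, 0], [0, 0, 0, 0], [0, 0, 0, 0], [0, 0, 0, 0]]

The characteristic polynomial is det(xI - A) = x^4, so the eigenvalues are 0 (algebraic multiplicity 4).

For λ = 0: rank(A) = 1, rank(A^2) = 0. The eigenspace has dimension 4 - 1 = 3, so there are 3 Jordan blocks; the rank sequence gives block sizes [2, 1, 1].

Assembling the blocks gives the Jordan form J above.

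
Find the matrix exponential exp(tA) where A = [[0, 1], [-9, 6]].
e^{tA} = [[(1 - 3*t)*e^{3*t}, t*e^{3*t}], [-9*t*e^{3*t}, (3*t + 1)*e^{3*t}]]

A has Jordan form J = [[3, 1], [0, 3]] with A = PJP^{-1}, so e^{tA} = P e^{tJ} P^{-1}.

For a Jordan block J_k(λ), e^{tJ_k(λ)} = e^{λt} · (I + tN + t^2 N^2/2! + ... + t^{k-1} N^{k-1}/(k-1)!) where N is the nilpotent superdiagonal part.

Assembling the blocks and conjugating back gives the entries of e^{tA} as shown above.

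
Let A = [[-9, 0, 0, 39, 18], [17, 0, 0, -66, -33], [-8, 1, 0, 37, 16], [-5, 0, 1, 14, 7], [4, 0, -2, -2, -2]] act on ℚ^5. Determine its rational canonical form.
The invariant factors of A (the non-unit diagonal entries of the Smith normal form of xI - A over ℚ[x]) are x(x - 3)(x^3 - 4x - 5), each dividing the next. The characteristic polynomial is their product, x(x - 3)(x^3 - 4x - 5).

The rational canonical form is the block-diagonal matrix of companion matrices C(f_i):
R = [[0, 0, 0, 0, 0], [1, 0, 0, 0, -15], [0, 1, 0, 0, -7], [0, 0, 1, 0, 4], [0, 0, 0, 1, 3]].

Note the characteristic polynomial does not split into linear factors over ℚ, so A has no Jordan form over ℚ; the rational canonical form exists over any field.

R = [[0, 0, 0, 0, 0], [1, 0, 0, 0, -15], [0, 1, 0, 0, -7], [0, 0, 1, 0, 4], [0, 0, 0, 1, 3]]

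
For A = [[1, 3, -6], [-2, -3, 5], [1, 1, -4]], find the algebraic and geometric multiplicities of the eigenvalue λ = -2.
The characteristic polynomial is (x + 2)^3, so the factor x + 2 appears with exponent 3: the algebraic multiplicity is 3.

rank(A + 2I) = 2, so the eigenspace has dimension 3 - 2 = 1: the geometric multiplicity is 1.

Since 1 < 3, A is not diagonalizable.

algebraic multiplicity 3, geometric multiplicity 1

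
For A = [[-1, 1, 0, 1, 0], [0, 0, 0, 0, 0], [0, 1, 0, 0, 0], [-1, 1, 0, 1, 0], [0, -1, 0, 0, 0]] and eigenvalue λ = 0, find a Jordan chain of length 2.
We seek v_1 ∈ ker(A^2) \ ker(A), then set v_{i+1} = A v_i.

One such chain is v_1 = [[0, 0, 0, 1, 0]]^T, v_2 = [[1, 0, 0, 1, 0]]^T. Check: A v_2 = [[0, 0, 0, 0, 0]]^T = 0.

v_1 = [[0, 0, 0, 1, 0]]^T, v_2 = [[1, 0, 0, 1, 0]]^T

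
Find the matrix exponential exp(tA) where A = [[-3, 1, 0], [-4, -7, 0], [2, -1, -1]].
e^{tA} = [[(2*t + 1)*e^{-5*t}, t*e^{-5*t}, 0], [-4*t*e^{-5*t}, (1 - 2*t)*e^{-5*t}, 0], [(-2*t + e^{4*t} - 1)*e^{-5*t}, -t*e^{-5*t}, e^{-t}]]

A has Jordan form J = [[-5, 1, 0], [0, -5, 0], [0, 0, -1]] with A = PJP^{-1}, so e^{tA} = P e^{tJ} P^{-1}.

For a Jordan block J_k(λ), e^{tJ_k(λ)} = e^{λt} · (I + tN + t^2 N^2/2! + ... + t^{k-1} N^{k-1}/(k-1)!) where N is the nilpotent superdiagonal part.

Assembling the blocks and conjugating back gives the entries of e^{tA} as shown above.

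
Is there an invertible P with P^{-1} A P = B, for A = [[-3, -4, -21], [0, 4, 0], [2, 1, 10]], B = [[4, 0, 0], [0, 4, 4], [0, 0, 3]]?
No.

Both have characteristic polynomial (x - 4)^2(x - 3), but the minimal polynomial of A is (x - 4)^2(x - 3) while the minimal polynomial of B is (x - 4)(x - 3). The minimal polynomial is a similarity invariant, so A and B are not similar.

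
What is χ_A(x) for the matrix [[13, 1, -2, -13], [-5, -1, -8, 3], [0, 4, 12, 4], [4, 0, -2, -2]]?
xI - A = [[x - 13, -1, 2, 13], [5, x + 1, 8, -3], [0, -4, x - 12, -4], [-4, 0, 2, x + 2]].

Expanding det(xI - A) along the first row:
det(xI - A) = + (x - 13)·det([[x + 1, 8, -3], [-4, x - 12, -4], [0, 2, x + 2]]) - (-1)·det([[5, 8, -3], [0, x - 12, -4], [-4, 2, x + 2]]) + (2)·det([[5, x + 1, -3], [0, -4, -4], [-4, 0, x + 2]]) - (13)·det([[5, x + 1, 8], [0, -4, x - 12], [-4, 0, 2]]).

Evaluating gives χ_A(x) = x^4 - 22x^3 + 180x^2 - 648x + 864 = (x - 6)^3(x - 4).

χ_A(x) = (x - 6)^3(x - 4)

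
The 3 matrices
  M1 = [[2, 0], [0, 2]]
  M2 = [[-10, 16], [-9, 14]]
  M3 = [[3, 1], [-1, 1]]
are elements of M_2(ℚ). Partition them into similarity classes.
Characteristic polynomials: χ_{M1} = (x - 2)^2, χ_{M2} = (x - 2)^2, χ_{M3} = (x - 2)^2.

{M1}: invariant factors x - 2, x - 2.

{M2, M3}: invariant factors (x - 2)^2.

Matrices are similar if and only if their invariant-factor lists agree; the partition into similarity classes is {M1}, {M2, M3}.

2 classes: {M1}, {M2, M3}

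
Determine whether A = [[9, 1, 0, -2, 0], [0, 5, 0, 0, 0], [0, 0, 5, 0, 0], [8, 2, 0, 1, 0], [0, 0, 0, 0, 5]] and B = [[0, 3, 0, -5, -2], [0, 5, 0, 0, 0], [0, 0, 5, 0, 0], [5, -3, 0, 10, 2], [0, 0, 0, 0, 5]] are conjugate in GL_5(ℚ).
Yes.

Two matrices over a field are similar if and only if they have the same invariant factors.

Both A and B have characteristic polynomial (x - 5)^5 and minimal polynomial (x - 5)^2. Computing further, both have invariant factors x - 5, x - 5, x - 5, (x - 5)^2. Hence A and B are similar.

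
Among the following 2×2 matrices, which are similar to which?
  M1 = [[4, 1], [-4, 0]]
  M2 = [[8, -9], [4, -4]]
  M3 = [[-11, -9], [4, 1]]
Characteristic polynomials: χ_{M1} = (x - 2)^2, χ_{M2} = (x - 2)^2, χ_{M3} = (x + 5)^2.

{M1, M2}: invariant factors (x - 2)^2.

{M3}: invariant factors (x + 5)^2.

Matrices are similar if and only if their invariant-factor lists agree; the partition into similarity classes is {M1, M2}, {M3}.

2 classes: {M1, M2}, {M3}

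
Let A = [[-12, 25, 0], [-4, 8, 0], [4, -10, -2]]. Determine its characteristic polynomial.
χ_A(x) = (x + 2)^3

xI - A = [[x + 12, -25, 0], [4, x - 8, 0], [-4, 10, x + 2]].

Expanding det(xI - A) along the first row:
det(xI - A) = + (x + 12)·det([[x - 8, 0], [10, x + 2]]) - (-25)·det([[4, 0], [-4, x + 2]]) + (0)·det([[4, x - 8], [-4, 10]]).

Evaluating gives χ_A(x) = x^3 + 6x^2 + 12x + 8 = (x + 2)^3.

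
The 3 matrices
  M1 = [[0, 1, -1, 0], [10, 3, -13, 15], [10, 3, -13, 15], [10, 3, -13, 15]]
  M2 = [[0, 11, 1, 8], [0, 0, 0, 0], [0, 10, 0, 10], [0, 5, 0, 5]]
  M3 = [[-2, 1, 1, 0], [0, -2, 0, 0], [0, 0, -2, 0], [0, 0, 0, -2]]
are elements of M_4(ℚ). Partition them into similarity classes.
Characteristic polynomials: χ_{M1} = x^3(x - 5), χ_{M2} = x^3(x - 5), χ_{M3} = (x + 2)^4.

{M1, M2}: invariant factors x, x^2(x - 5).

{M3}: invariant factors x + 2, x + 2, (x + 2)^2.

Matrices are similar if and only if their invariant-factor lists agree; the partition into similarity classes is {M1, M2}, {M3}.

2 classes: {M1, M2}, {M3}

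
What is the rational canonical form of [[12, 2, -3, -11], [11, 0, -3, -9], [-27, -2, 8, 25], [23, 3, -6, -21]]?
R = [[0, 0, 0, -3], [1, 0, 0, 0], [0, 1, 0, 3], [0, 0, 1, -1]]

The invariant factors of A (the non-unit diagonal entries of the Smith normal form of xI - A over ℚ[x]) are (x + 1)(x^3 - 3x + 3), each dividing the next. The characteristic polynomial is their product, (x + 1)(x^3 - 3x + 3).

The rational canonical form is the block-diagonal matrix of companion matrices C(f_i):
R = [[0, 0, 0, -3], [1, 0, 0, 0], [0, 1, 0, 3], [0, 0, 1, -1]].

Note the characteristic polynomial does not split into linear factors over ℚ, so A has no Jordan form over ℚ; the rational canonical form exists over any field.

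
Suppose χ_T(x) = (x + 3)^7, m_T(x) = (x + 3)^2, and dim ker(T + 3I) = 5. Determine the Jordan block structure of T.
λ = -3: algebraic multiplicity 7 (exponent in χ_T), largest block size 2 (exponent in m_T), 5 blocks (geometric multiplicity). These force block sizes [2, 2, 1, 1, 1].

Jordan blocks: (-3, 2), (-3, 2), (-3, 1), (-3, 1), (-3, 1)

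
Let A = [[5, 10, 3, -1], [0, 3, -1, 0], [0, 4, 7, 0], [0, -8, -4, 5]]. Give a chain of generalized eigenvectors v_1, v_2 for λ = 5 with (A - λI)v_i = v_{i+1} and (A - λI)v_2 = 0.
v_1 = [[-2, 1, -1, 2]]^T, v_2 = [[5, -1, 2, -4]]^T

We seek v_1 ∈ ker((A - 5I)^2) \ ker(A - 5I), then set v_{i+1} = (A - 5I) v_i.

One such chain is v_1 = [[-2, 1, -1, 2]]^T, v_2 = [[5, -1, 2, -4]]^T. Check: (A - 5I) v_2 = [[0, 0, 0, 0]]^T = 0.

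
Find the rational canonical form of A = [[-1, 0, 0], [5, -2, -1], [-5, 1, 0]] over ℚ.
R = [[-1, 0, 0], [0, 0, -1], [0, 1, -2]]

The invariant factors of A (the non-unit diagonal entries of the Smith normal form of xI - A over ℚ[x]) are x + 1, (x + 1)^2, each dividing the next. The characteristic polynomial is their product, (x + 1)^3.

The rational canonical form is the block-diagonal matrix of companion matrices C(f_i):
R = [[-1, 0, 0], [0, 0, -1], [0, 1, -2]].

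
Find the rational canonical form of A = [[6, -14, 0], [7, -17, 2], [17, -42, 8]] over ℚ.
R = [[0, 0, -4], [1, 0, 8], [0, 1, -3]]

The invariant factors of A (the non-unit diagonal entries of the Smith normal form of xI - A over ℚ[x]) are (x - 1)(x^2 + 4x - 4), each dividing the next. The characteristic polynomial is their product, (x - 1)(x^2 + 4x - 4).

The rational canonical form is the block-diagonal matrix of companion matrices C(f_i):
R = [[0, 0, -4], [1, 0, 8], [0, 1, -3]].

Note the characteristic polynomial does not split into linear factors over ℚ, so A has no Jordan form over ℚ; the rational canonical form exists over any field.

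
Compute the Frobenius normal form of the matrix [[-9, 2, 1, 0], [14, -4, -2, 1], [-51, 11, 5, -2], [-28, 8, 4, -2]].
The invariant factors of A (the non-unit diagonal entries of the Smith normal form of xI - A over ℚ[x]) are x(x + 2)(x + 4)^2, each dividing the next. The characteristic polynomial is their product, x(x + 2)(x + 4)^2.

The rational canonical form is the block-diagonal matrix of companion matrices C(f_i):
R = [[0, 0, 0, 0], [1, 0, 0, -32], [0, 1, 0, -32], [0, 0, 1, -10]].

R = [[0, 0, 0, 0], [1, 0, 0, -32], [0, 1, 0, -32], [0, 0, 1, -10]]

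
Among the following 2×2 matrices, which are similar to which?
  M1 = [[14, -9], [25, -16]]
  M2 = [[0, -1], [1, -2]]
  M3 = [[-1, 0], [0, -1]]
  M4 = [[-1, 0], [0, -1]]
2 classes: {M1, M2}, {M3, M4}

Characteristic polynomials: χ_{M1} = (x + 1)^2, χ_{M2} = (x + 1)^2, χ_{M3} = (x + 1)^2, χ_{M4} = (x + 1)^2.

{M1, M2}: invariant factors (x + 1)^2.

{M3, M4}: invariant factors x + 1, x + 1.

Matrices are similar if and only if their invariant-factor lists agree; the partition into similarity classes is {M1, M2}, {M3, M4}.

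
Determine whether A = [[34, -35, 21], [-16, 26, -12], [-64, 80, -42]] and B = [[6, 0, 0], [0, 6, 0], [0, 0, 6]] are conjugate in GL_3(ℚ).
No.

Both have characteristic polynomial (x - 6)^3, but the minimal polynomial of A is (x - 6)^2 while the minimal polynomial of B is x - 6. The minimal polynomial is a similarity invariant, so A and B are not similar.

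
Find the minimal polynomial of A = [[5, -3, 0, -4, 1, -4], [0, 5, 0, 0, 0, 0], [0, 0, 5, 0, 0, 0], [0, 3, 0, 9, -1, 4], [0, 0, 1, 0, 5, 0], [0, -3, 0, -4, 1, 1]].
The characteristic polynomial factors as (x - 5)^6. The minimal polynomial is ∏(x - λ)^{k_λ} where k_λ is the size of the largest Jordan block at λ.

For λ = 5: rank(A - 5I) = 2, and the largest Jordan block has size 3 (the smallest k with rank((A - 5I)^k) = rank((A - 5I)^(k+1))).

So m_A(x) = (x - 5)^3.

m_A(x) = (x - 5)^3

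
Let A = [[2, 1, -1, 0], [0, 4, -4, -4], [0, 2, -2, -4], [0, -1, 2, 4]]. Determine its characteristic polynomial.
χ_A(x) = (x - 2)^4

xI - A = [[x - 2, -1, 1, 0], [0, x - 4, 4, 4], [0, -2, x + 2, 4], [0, 1, -2, x - 4]].

Expanding det(xI - A) along the first row:
det(xI - A) = + (x - 2)·det([[x - 4, 4, 4], [-2, x + 2, 4], [1, -2, x - 4]]) - (-1)·det([[0, 4, 4], [0, x + 2, 4], [0, -2, x - 4]]) + (1)·det([[0, x - 4, 4], [0, -2, 4], [0, 1, x - 4]]) - (0)·det([[0, x - 4, 4], [0, -2, x + 2], [0, 1, -2]]).

Evaluating gives χ_A(x) = x^4 - 8x^3 + 24x^2 - 32x + 16 = (x - 2)^4.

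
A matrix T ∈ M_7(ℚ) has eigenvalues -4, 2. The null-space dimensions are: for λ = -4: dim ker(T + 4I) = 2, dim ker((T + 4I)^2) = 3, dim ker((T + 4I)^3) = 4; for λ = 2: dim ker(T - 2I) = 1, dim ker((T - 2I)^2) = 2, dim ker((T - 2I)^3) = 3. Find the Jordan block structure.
λ = -4: successive nullity increments [2, 1, 1] count blocks of size ≥ k; block sizes are [3, 1].
λ = 2: successive nullity increments [1, 1, 1] count blocks of size ≥ k; block sizes are [3].

Jordan blocks: (-4, 3), (-4, 1), (2, 3)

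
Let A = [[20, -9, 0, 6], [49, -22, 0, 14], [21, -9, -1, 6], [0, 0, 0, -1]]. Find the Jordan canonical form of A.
The characteristic polynomial is det(xI - A) = (x + 1)^4, so the eigenvalues are -1 (algebraic multiplicity 4).

For λ = -1: rank(A + I) = 1, rank((A + I)^2) = 0. The eigenspace has dimension 4 - 1 = 3, so there are 3 Jordan blocks; the rank sequence gives block sizes [2, 1, 1].

Assembling the blocks gives the Jordan form J above.

J = [[-1, 1, 0, 0], [0, -1, 0, 0], [0, 0, -1, 0], [0, 0, 0, -1]]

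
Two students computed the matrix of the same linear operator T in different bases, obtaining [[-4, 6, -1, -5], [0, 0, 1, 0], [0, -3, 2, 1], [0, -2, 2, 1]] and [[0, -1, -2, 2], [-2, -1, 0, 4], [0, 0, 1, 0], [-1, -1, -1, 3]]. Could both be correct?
No.

trace(A) = -1 but trace(B) = 3. The trace is a similarity invariant, so A and B are not similar.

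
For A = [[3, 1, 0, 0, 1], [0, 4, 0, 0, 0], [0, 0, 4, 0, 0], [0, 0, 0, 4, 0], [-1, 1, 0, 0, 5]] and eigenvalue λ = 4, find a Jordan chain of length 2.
We seek v_1 ∈ ker((A - 4I)^2) \ ker(A - 4I), then set v_{i+1} = (A - 4I) v_i.

One such chain is v_1 = [[0, 1, 0, 0, 0]]^T, v_2 = [[1, 0, 0, 0, 1]]^T. Check: (A - 4I) v_2 = [[0, 0, 0, 0, 0]]^T = 0.

v_1 = [[0, 1, 0, 0, 0]]^T, v_2 = [[1, 0, 0, 0, 1]]^T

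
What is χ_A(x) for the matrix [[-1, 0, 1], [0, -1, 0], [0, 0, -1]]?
χ_A(x) = (x + 1)^3

xI - A = [[x + 1, 0, -1], [0, x + 1, 0], [0, 0, x + 1]].

Expanding det(xI - A) along the first row:
det(xI - A) = + (x + 1)·det([[x + 1, 0], [0, x + 1]]) - (0)·det([[0, 0], [0, x + 1]]) + (-1)·det([[0, x + 1], [0, 0]]).

Evaluating gives χ_A(x) = x^3 + 3x^2 + 3x + 1 = (x + 1)^3.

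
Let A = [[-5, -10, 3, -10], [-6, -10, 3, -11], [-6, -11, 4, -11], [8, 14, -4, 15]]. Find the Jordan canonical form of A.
The characteristic polynomial is det(xI - A) = (x - 1)^4, so the eigenvalues are 1 (algebraic multiplicity 4).

For λ = 1: rank(A - I) = 2, rank((A - I)^2) = 1, rank((A - I)^3) = 0. The eigenspace has dimension 4 - 2 = 2, so there are 2 Jordan blocks; the rank sequence gives block sizes [3, 1].

Assembling the blocks gives the Jordan form J above.

J = [[1, 1, 0, 0], [0, 1, 1, 0], [0, 0, 1, 0], [0, 0, 0, 1]]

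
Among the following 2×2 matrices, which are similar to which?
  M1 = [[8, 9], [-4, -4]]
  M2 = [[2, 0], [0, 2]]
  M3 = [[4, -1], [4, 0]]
Characteristic polynomials: χ_{M1} = (x - 2)^2, χ_{M2} = (x - 2)^2, χ_{M3} = (x - 2)^2.

{M1, M3}: invariant factors (x - 2)^2.

{M2}: invariant factors x - 2, x - 2.

Matrices are similar if and only if their invariant-factor lists agree; the partition into similarity classes is {M1, M3}, {M2}.

2 classes: {M1, M3}, {M2}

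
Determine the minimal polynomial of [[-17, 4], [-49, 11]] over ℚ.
The characteristic polynomial factors as (x + 3)^2. The minimal polynomial is ∏(x - λ)^{k_λ} where k_λ is the size of the largest Jordan block at λ.

For λ = -3: rank(A + 3I) = 1, and the largest Jordan block has size 2 (the smallest k with rank((A + 3I)^k) = rank((A + 3I)^(k+1))).

So m_A(x) = (x + 3)^2.

m_A(x) = (x + 3)^2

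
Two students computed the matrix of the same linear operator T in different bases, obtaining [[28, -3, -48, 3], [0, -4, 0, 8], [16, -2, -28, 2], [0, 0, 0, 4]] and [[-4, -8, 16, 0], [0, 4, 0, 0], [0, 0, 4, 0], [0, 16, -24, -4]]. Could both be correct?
Both have characteristic polynomial (x - 4)^2(x + 4)^2, but the minimal polynomial of A is (x - 4)(x + 4)^2 while the minimal polynomial of B is (x - 4)(x + 4). The minimal polynomial is a similarity invariant, so A and B are not similar.

No.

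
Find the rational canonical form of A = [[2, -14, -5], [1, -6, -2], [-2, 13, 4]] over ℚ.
The invariant factors of A (the non-unit diagonal entries of the Smith normal form of xI - A over ℚ[x]) are x^3 + 2x + 1, each dividing the next. The characteristic polynomial is their product, x^3 + 2x + 1.

The rational canonical form is the block-diagonal matrix of companion matrices C(f_i):
R = [[0, 0, -1], [1, 0, -2], [0, 1, 0]].

Note the characteristic polynomial does not split into linear factors over ℚ, so A has no Jordan form over ℚ; the rational canonical form exists over any field.

R = [[0, 0, -1], [1, 0, -2], [0, 1, 0]]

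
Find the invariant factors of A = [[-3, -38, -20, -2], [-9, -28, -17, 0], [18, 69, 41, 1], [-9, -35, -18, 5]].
(x - 6)^3(x + 3)

The Jordan structure of A has elementary divisors (x + 3), (x - 6)^3. Arranging the block sizes at each eigenvalue in decreasing order and taking row products gives the invariant factors.

Invariant factors (smallest first, each dividing the next): (x - 6)^3(x + 3).

Check: the last factor (x - 6)^3(x + 3) is the minimal polynomial, and the product (x - 6)^3(x + 3) is the characteristic polynomial.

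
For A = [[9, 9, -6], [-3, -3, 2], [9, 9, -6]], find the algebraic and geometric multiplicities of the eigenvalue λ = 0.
algebraic multiplicity 3, geometric multiplicity 2

The characteristic polynomial is x^3, so the factor x appears with exponent 3: the algebraic multiplicity is 3.

rank(A) = 1, so the eigenspace has dimension 3 - 1 = 2: the geometric multiplicity is 2.

Since 2 < 3, A is not diagonalizable.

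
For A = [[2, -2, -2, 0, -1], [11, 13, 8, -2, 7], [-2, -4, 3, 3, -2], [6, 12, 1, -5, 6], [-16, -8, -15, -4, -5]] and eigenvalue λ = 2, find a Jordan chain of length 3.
We seek v_1 ∈ ker((A - 2I)^3) \ ker((A - 2I)^2), then set v_{i+1} = (A - 2I) v_i.

One such chain is v_1 = [[0, 2, 0, 1, -3]]^T, v_2 = [[-1, -1, 1, -1, 1]]^T, v_3 = [[-1, -5, 2, -4, 6]]^T. Check: (A - 2I) v_3 = [[0, 0, 0, 0, 0]]^T = 0.

v_1 = [[0, 2, 0, 1, -3]]^T, v_2 = [[-1, -1, 1, -1, 1]]^T, v_3 = [[-1, -5, 2, -4, 6]]^T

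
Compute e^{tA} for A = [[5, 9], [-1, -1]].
A has Jordan form J = [[2, 1], [0, 2]] with A = PJP^{-1}, so e^{tA} = P e^{tJ} P^{-1}.

For a Jordan block J_k(λ), e^{tJ_k(λ)} = e^{λt} · (I + tN + t^2 N^2/2! + ... + t^{k-1} N^{k-1}/(k-1)!) where N is the nilpotent superdiagonal part.

Assembling the blocks and conjugating back gives the entries of e^{tA} as shown above.

e^{tA} = [[(3*t + 1)*e^{2*t}, 9*t*e^{2*t}], [-t*e^{2*t}, (1 - 3*t)*e^{2*t}]]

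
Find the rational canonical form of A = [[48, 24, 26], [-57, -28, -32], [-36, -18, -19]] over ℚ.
R = [[0, 0, 12], [1, 0, -4], [0, 1, 1]]

The invariant factors of A (the non-unit diagonal entries of the Smith normal form of xI - A over ℚ[x]) are (x - 2)(x^2 + x + 6), each dividing the next. The characteristic polynomial is their product, (x - 2)(x^2 + x + 6).

The rational canonical form is the block-diagonal matrix of companion matrices C(f_i):
R = [[0, 0, 12], [1, 0, -4], [0, 1, 1]].

Note the characteristic polynomial does not split into linear factors over ℚ, so A has no Jordan form over ℚ; the rational canonical form exists over any field.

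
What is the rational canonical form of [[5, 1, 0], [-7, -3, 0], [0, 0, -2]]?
The invariant factors of A (the non-unit diagonal entries of the Smith normal form of xI - A over ℚ[x]) are x + 2, (x - 4)(x + 2), each dividing the next. The characteristic polynomial is their product, (x - 4)(x + 2)^2.

The rational canonical form is the block-diagonal matrix of companion matrices C(f_i):
R = [[-2, 0, 0], [0, 0, 8], [0, 1, 2]].

R = [[-2, 0, 0], [0, 0, 8], [0, 1, 2]]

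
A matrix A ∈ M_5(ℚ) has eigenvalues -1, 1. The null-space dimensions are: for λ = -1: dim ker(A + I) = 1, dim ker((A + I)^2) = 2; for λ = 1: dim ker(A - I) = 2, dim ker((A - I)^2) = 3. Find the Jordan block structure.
λ = -1: successive nullity increments [1, 1] count blocks of size ≥ k; block sizes are [2].
λ = 1: successive nullity increments [2, 1] count blocks of size ≥ k; block sizes are [2, 1].

Jordan blocks: (-1, 2), (1, 2), (1, 1)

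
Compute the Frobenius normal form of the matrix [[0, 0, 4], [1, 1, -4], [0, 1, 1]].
The invariant factors of A (the non-unit diagonal entries of the Smith normal form of xI - A over ℚ[x]) are (x - 1)(x^2 - x + 4), each dividing the next. The characteristic polynomial is their product, (x - 1)(x^2 - x + 4).

The rational canonical form is the block-diagonal matrix of companion matrices C(f_i):
R = [[0, 0, 4], [1, 0, -5], [0, 1, 2]].

Note the characteristic polynomial does not split into linear factors over ℚ, so A has no Jordan form over ℚ; the rational canonical form exists over any field.

R = [[0, 0, 4], [1, 0, -5], [0, 1, 2]]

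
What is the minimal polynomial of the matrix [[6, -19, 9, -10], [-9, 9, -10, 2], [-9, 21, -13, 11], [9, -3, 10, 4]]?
The characteristic polynomial factors as (x - 6)^2(x + 3)^2. The minimal polynomial is ∏(x - λ)^{k_λ} where k_λ is the size of the largest Jordan block at λ.

For λ = -3: rank(A + 3I) = 3, and the largest Jordan block has size 2 (the smallest k with rank((A + 3I)^k) = rank((A + 3I)^(k+1))).
For λ = 6: rank(A - 6I) = 3, and the largest Jordan block has size 2 (the smallest k with rank((A - 6I)^k) = rank((A - 6I)^(k+1))).

So m_A(x) = (x - 6)^2(x + 3)^2.

m_A(x) = (x - 6)^2(x + 3)^2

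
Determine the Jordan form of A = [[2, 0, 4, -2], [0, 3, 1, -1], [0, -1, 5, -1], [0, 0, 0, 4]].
The characteristic polynomial is det(xI - A) = (x - 4)^3(x - 2), so the eigenvalues are 2 (algebraic multiplicity 1), 4 (algebraic multiplicity 3).

For λ = 2: algebraic multiplicity 1 gives one 1×1 block.

For λ = 4: rank(A - 4I) = 2, rank((A - 4I)^2) = 1. The eigenspace has dimension 4 - 2 = 2, so there are 2 Jordan blocks; the rank sequence gives block sizes [2, 1].

Assembling the blocks gives the Jordan form J above.

J = [[2, 0, 0, 0], [0, 4, 1, 0], [0, 0, 4, 0], [0, 0, 0, 4]]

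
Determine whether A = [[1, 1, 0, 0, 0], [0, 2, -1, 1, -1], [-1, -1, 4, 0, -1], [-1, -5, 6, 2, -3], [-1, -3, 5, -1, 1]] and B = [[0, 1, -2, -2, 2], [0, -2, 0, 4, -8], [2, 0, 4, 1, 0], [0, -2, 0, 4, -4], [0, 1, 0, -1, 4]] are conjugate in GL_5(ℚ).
Both have characteristic polynomial (x - 2)^5, but the minimal polynomial of A is (x - 2)^3 while the minimal polynomial of B is (x - 2)^2. The minimal polynomial is a similarity invariant, so A and B are not similar.

No.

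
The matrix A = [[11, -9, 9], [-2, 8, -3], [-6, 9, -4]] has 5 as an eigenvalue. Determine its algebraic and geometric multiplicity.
algebraic multiplicity 3, geometric multiplicity 2

The characteristic polynomial is (x - 5)^3, so the factor x - 5 appears with exponent 3: the algebraic multiplicity is 3.

rank(A - 5I) = 1, so the eigenspace has dimension 3 - 1 = 2: the geometric multiplicity is 2.

Since 2 < 3, A is not diagonalizable.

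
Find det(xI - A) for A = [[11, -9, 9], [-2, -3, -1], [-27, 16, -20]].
xI - A = [[x - 11, 9, -9], [2, x + 3, 1], [27, -16, x + 20]].

Expanding det(xI - A) along the first row:
det(xI - A) = + (x - 11)·det([[x + 3, 1], [-16, x + 20]]) - (9)·det([[2, 1], [27, x + 20]]) + (-9)·det([[2, x + 3], [27, -16]]).

Evaluating gives χ_A(x) = x^3 + 12x^2 + 48x + 64 = (x + 4)^3.

χ_A(x) = (x + 4)^3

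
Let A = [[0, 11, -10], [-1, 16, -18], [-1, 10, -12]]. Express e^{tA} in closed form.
A has Jordan form J = [[-1, 1, 0], [0, -1, 0], [0, 0, 6]] with A = PJP^{-1}, so e^{tA} = P e^{tJ} P^{-1}.

For a Jordan block J_k(λ), e^{tJ_k(λ)} = e^{λt} · (I + tN + t^2 N^2/2! + ... + t^{k-1} N^{k-1}/(k-1)!) where N is the nilpotent superdiagonal part.

Assembling the blocks and conjugating back gives the entries of e^{tA} as shown above.

e^{tA} = [[(t + 1)*e^{-t}, (-3*t + 2*e^{7*t} - 2)*e^{-t}, 2*(2*t - e^{7*t} + 1)*e^{-t}], [-t*e^{-t}, (3*t + 2*e^{7*t} - 1)*e^{-t}, 2*(-2*t - e^{7*t} + 1)*e^{-t}], [-t*e^{-t}, (3*t + e^{7*t} - 1)*e^{-t}, (-4*t - e^{7*t} + 2)*e^{-t}]]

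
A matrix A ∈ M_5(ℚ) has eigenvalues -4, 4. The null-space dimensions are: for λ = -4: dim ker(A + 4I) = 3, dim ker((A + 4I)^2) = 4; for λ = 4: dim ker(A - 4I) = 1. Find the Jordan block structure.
λ = -4: successive nullity increments [3, 1] count blocks of size ≥ k; block sizes are [2, 1, 1].
λ = 4: successive nullity increments [1] count blocks of size ≥ k; block sizes are [1].

Jordan blocks: (-4, 2), (-4, 1), (-4, 1), (4, 1)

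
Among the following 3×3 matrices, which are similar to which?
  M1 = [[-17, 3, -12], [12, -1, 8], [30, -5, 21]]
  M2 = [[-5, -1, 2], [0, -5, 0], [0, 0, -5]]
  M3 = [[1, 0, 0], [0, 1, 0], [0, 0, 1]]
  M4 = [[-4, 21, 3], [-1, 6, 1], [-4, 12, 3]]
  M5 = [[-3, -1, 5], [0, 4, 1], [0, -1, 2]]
Characteristic polynomials: χ_{M1} = (x - 1)^3, χ_{M2} = (x + 5)^3, χ_{M3} = (x - 1)^3, χ_{M4} = (x - 3)^2(x + 1), χ_{M5} = (x - 3)^2(x + 3).

{M1}: invariant factors x - 1, (x - 1)^2.

{M2}: invariant factors x + 5, (x + 5)^2.

{M3}: invariant factors x - 1, x - 1, x - 1.

{M4}: invariant factors (x - 3)^2(x + 1).

{M5}: invariant factors (x - 3)^2(x + 3).

Matrices are similar if and only if their invariant-factor lists agree; the partition into similarity classes is {M1}, {M2}, {M3}, {M4}, {M5}.

5 classes: {M1}, {M2}, {M3}, {M4}, {M5}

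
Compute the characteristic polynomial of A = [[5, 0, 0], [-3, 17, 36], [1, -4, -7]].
χ_A(x) = (x - 5)^3

xI - A = [[x - 5, 0, 0], [3, x - 17, -36], [-1, 4, x + 7]].

Expanding det(xI - A) along the first row:
det(xI - A) = + (x - 5)·det([[x - 17, -36], [4, x + 7]]) - (0)·det([[3, -36], [-1, x + 7]]) + (0)·det([[3, x - 17], [-1, 4]]).

Evaluating gives χ_A(x) = x^3 - 15x^2 + 75x - 125 = (x - 5)^3.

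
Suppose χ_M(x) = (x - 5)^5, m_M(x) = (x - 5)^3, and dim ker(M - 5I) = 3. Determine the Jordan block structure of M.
Jordan blocks: (5, 3), (5, 1), (5, 1)

λ = 5: algebraic multiplicity 5 (exponent in χ_M), largest block size 3 (exponent in m_M), 3 blocks (geometric multiplicity). These force block sizes [3, 1, 1].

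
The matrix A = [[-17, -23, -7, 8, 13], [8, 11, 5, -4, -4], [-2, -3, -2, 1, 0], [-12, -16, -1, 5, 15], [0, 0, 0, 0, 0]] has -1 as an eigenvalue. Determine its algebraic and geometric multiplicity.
The characteristic polynomial is x^2(x + 1)^3, so the factor x + 1 appears with exponent 3: the algebraic multiplicity is 3.

rank(A + I) = 4, so the eigenspace has dimension 5 - 4 = 1: the geometric multiplicity is 1.

Since 1 < 3, A is not diagonalizable.

algebraic multiplicity 3, geometric multiplicity 1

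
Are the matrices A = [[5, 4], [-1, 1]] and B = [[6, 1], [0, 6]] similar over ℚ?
trace(A) = 6 but trace(B) = 12. The trace is a similarity invariant, so A and B are not similar.

No.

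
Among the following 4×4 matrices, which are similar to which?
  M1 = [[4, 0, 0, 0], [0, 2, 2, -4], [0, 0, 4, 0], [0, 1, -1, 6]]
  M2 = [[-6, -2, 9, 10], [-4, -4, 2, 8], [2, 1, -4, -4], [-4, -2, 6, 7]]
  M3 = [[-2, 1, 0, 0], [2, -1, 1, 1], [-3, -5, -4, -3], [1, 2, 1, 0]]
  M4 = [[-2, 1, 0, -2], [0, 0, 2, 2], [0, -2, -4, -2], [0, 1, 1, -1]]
Characteristic polynomials: χ_{M1} = (x - 4)^4, χ_{M2} = (x + 1)(x + 2)^3, χ_{M3} = (x + 1)(x + 2)^3, χ_{M4} = (x + 1)(x + 2)^3.

{M1}: invariant factors x - 4, x - 4, (x - 4)^2.

{M2, M3}: invariant factors (x + 1)(x + 2)^3.

{M4}: invariant factors x + 2, (x + 1)(x + 2)^2.

Matrices are similar if and only if their invariant-factor lists agree; the partition into similarity classes is {M1}, {M2, M3}, {M4}.

3 classes: {M1}, {M2, M3}, {M4}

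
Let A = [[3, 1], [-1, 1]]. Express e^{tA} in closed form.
e^{tA} = [[(t + 1)*e^{2*t}, t*e^{2*t}], [-t*e^{2*t}, (1 - t)*e^{2*t}]]

A has Jordan form J = [[2, 1], [0, 2]] with A = PJP^{-1}, so e^{tA} = P e^{tJ} P^{-1}.

For a Jordan block J_k(λ), e^{tJ_k(λ)} = e^{λt} · (I + tN + t^2 N^2/2! + ... + t^{k-1} N^{k-1}/(k-1)!) where N is the nilpotent superdiagonal part.

Assembling the blocks and conjugating back gives the entries of e^{tA} as shown above.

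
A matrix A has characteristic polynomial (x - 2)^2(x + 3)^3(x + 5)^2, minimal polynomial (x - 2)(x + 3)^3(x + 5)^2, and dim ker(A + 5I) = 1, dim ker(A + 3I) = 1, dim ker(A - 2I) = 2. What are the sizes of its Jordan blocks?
λ = -5: algebraic multiplicity 2 (exponent in χ_A), largest block size 2 (exponent in m_A), 1 block (geometric multiplicity). This forces block sizes [2].
λ = -3: algebraic multiplicity 3 (exponent in χ_A), largest block size 3 (exponent in m_A), 1 block (geometric multiplicity). This forces block sizes [3].
λ = 2: algebraic multiplicity 2 (exponent in χ_A), largest block size 1 (exponent in m_A), 2 blocks (geometric multiplicity). These force block sizes [1, 1].

Jordan blocks: (-5, 2), (-3, 3), (2, 1), (2, 1)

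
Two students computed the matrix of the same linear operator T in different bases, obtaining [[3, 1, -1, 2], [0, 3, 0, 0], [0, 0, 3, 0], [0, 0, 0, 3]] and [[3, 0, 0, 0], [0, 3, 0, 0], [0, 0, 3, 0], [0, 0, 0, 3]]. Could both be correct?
No.

Both have characteristic polynomial (x - 3)^4, but the minimal polynomial of A is (x - 3)^2 while the minimal polynomial of B is x - 3. The minimal polynomial is a similarity invariant, so A and B are not similar.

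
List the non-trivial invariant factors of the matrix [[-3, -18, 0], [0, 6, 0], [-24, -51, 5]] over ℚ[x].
(x - 6)(x - 5)(x + 3)

The Jordan structure of A has elementary divisors (x + 3), (x - 5), (x - 6). Arranging the block sizes at each eigenvalue in decreasing order and taking row products gives the invariant factors.

Invariant factors (smallest first, each dividing the next): (x - 6)(x - 5)(x + 3).

Check: the last factor (x - 6)(x - 5)(x + 3) is the minimal polynomial, and the product (x - 6)(x - 5)(x + 3) is the characteristic polynomial.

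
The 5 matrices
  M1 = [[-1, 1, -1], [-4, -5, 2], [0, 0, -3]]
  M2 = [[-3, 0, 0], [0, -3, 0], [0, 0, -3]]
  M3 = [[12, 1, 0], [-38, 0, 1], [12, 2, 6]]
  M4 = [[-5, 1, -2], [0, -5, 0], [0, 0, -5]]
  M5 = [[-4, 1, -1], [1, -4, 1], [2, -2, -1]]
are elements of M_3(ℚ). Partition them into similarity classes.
4 classes: {M1, M5}, {M2}, {M3}, {M4}

Characteristic polynomials: χ_{M1} = (x + 3)^3, χ_{M2} = (x + 3)^3, χ_{M3} = (x - 6)^3, χ_{M4} = (x + 5)^3, χ_{M5} = (x + 3)^3.

{M1, M5}: invariant factors x + 3, (x + 3)^2.

{M2}: invariant factors x + 3, x + 3, x + 3.

{M3}: invariant factors (x - 6)^3.

{M4}: invariant factors x + 5, (x + 5)^2.

Matrices are similar if and only if their invariant-factor lists agree; the partition into similarity classes is {M1, M5}, {M2}, {M3}, {M4}.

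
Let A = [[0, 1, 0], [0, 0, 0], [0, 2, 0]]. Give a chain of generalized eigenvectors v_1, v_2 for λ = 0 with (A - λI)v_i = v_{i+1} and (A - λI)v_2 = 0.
We seek v_1 ∈ ker(A^2) \ ker(A), then set v_{i+1} = A v_i.

One such chain is v_1 = [[0, 1, -2]]^T, v_2 = [[1, 0, 2]]^T. Check: A v_2 = [[0, 0, 0]]^T = 0.

v_1 = [[0, 1, -2]]^T, v_2 = [[1, 0, 2]]^T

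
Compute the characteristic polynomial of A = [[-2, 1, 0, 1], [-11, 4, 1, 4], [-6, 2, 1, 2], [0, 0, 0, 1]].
xI - A = [[x + 2, -1, 0, -1], [11, x - 4, -1, -4], [6, -2, x - 1, -2], [0, 0, 0, x - 1]].

Expanding det(xI - A) along the first row:
det(xI - A) = + (x + 2)·det([[x - 4, -1, -4], [-2, x - 1, -2], [0, 0, x - 1]]) - (-1)·det([[11, -1, -4], [6, x - 1, -2], [0, 0, x - 1]]) + (0)·det([[11, x - 4, -4], [6, -2, -2], [0, 0, x - 1]]) - (-1)·det([[11, x - 4, -1], [6, -2, x - 1], [0, 0, 0]]).

Evaluating gives χ_A(x) = x^4 - 4x^3 + 6x^2 - 4x + 1 = (x - 1)^4.

χ_A(x) = (x - 1)^4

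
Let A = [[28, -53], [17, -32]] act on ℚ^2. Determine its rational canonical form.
The invariant factors of A (the non-unit diagonal entries of the Smith normal form of xI - A over ℚ[x]) are x^2 + 4x + 5, each dividing the next. The characteristic polynomial is their product, x^2 + 4x + 5.

The rational canonical form is the block-diagonal matrix of companion matrices C(f_i):
R = [[0, -5], [1, -4]].

Note the characteristic polynomial does not split into linear factors over ℚ, so A has no Jordan form over ℚ; the rational canonical form exists over any field.

R = [[0, -5], [1, -4]]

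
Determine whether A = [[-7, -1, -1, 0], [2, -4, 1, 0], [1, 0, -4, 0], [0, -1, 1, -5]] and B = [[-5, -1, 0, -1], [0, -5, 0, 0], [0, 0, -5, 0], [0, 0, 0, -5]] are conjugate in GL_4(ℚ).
Both have characteristic polynomial (x + 5)^4, but the minimal polynomial of A is (x + 5)^3 while the minimal polynomial of B is (x + 5)^2. The minimal polynomial is a similarity invariant, so A and B are not similar.

No.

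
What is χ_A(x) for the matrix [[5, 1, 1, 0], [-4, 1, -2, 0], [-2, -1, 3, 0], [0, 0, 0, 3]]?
xI - A = [[x - 5, -1, -1, 0], [4, x - 1, 2, 0], [2, 1, x - 3, 0], [0, 0, 0, x - 3]].

Expanding det(xI - A) along the first row:
det(xI - A) = + (x - 5)·det([[x - 1, 2, 0], [1, x - 3, 0], [0, 0, x - 3]]) - (-1)·det([[4, 2, 0], [2, x - 3, 0], [0, 0, x - 3]]) + (-1)·det([[4, x - 1, 0], [2, 1, 0], [0, 0, x - 3]]) - (0)·det([[4, x - 1, 2], [2, 1, x - 3], [0, 0, 0]]).

Evaluating gives χ_A(x) = x^4 - 12x^3 + 54x^2 - 108x + 81 = (x - 3)^4.

χ_A(x) = (x - 3)^4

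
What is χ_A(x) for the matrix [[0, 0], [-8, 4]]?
xI - A = [[x, 0], [8, x - 4]].

Expanding det(xI - A) along the first row:
det(xI - A) = + (x)·det([[x - 4]]) - (0)·det([[8]]).

Evaluating gives χ_A(x) = x^2 - 4x = x(x - 4).

χ_A(x) = x(x - 4)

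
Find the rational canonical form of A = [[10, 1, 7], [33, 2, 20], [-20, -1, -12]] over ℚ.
The invariant factors of A (the non-unit diagonal entries of the Smith normal form of xI - A over ℚ[x]) are x^3 + 3x - 5, each dividing the next. The characteristic polynomial is their product, x^3 + 3x - 5.

The rational canonical form is the block-diagonal matrix of companion matrices C(f_i):
R = [[0, 0, 5], [1, 0, -3], [0, 1, 0]].

Note the characteristic polynomial does not split into linear factors over ℚ, so A has no Jordan form over ℚ; the rational canonical form exists over any field.

R = [[0, 0, 5], [1, 0, -3], [0, 1, 0]]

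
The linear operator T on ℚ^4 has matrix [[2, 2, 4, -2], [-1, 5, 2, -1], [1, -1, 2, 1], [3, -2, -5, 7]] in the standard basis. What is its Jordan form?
J = [[4, 1, 0, 0], [0, 4, 1, 0], [0, 0, 4, 0], [0, 0, 0, 4]]

The characteristic polynomial is det(xI - A) = (x - 4)^4, so the eigenvalues are 4 (algebraic multiplicity 4).

For λ = 4: rank(A - 4I) = 2, rank((A - 4I)^2) = 1, rank((A - 4I)^3) = 0. The eigenspace has dimension 4 - 2 = 2, so there are 2 Jordan blocks; the rank sequence gives block sizes [3, 1].

Assembling the blocks gives the Jordan form J above.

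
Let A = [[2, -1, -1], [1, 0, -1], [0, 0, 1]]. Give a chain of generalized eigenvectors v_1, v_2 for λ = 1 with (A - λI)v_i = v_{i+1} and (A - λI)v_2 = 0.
We seek v_1 ∈ ker((A - I)^2) \ ker(A - I), then set v_{i+1} = (A - I) v_i.

One such chain is v_1 = [[-1, 0, 0]]^T, v_2 = [[-1, -1, 0]]^T. Check: (A - I) v_2 = [[0, 0, 0]]^T = 0.

v_1 = [[-1, 0, 0]]^T, v_2 = [[-1, -1, 0]]^T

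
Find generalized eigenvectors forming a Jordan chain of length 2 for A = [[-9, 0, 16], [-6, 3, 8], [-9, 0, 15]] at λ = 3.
We seek v_1 ∈ ker((A - 3I)^2) \ ker(A - 3I), then set v_{i+1} = (A - 3I) v_i.

One such chain is v_1 = [[3, 1, 2]]^T, v_2 = [[-4, -2, -3]]^T. Check: (A - 3I) v_2 = [[0, 0, 0]]^T = 0.

v_1 = [[3, 1, 2]]^T, v_2 = [[-4, -2, -3]]^T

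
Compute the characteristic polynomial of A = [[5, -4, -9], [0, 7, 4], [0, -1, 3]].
xI - A = [[x - 5, 4, 9], [0, x - 7, -4], [0, 1, x - 3]].

Expanding det(xI - A) along the first row:
det(xI - A) = + (x - 5)·det([[x - 7, -4], [1, x - 3]]) - (4)·det([[0, -4], [0, x - 3]]) + (9)·det([[0, x - 7], [0, 1]]).

Evaluating gives χ_A(x) = x^3 - 15x^2 + 75x - 125 = (x - 5)^3.

χ_A(x) = (x - 5)^3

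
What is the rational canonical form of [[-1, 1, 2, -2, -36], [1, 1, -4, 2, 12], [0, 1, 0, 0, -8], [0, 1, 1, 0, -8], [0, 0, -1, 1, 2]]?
The invariant factors of A (the non-unit diagonal entries of the Smith normal form of xI - A over ℚ[x]) are (x + 2)(x^2 - 2x + 2)^2, each dividing the next. The characteristic polynomial is their product, (x + 2)(x^2 - 2x + 2)^2.

The rational canonical form is the block-diagonal matrix of companion matrices C(f_i):
R = [[0, 0, 0, 0, -8], [1, 0, 0, 0, 12], [0, 1, 0, 0, -8], [0, 0, 1, 0, 0], [0, 0, 0, 1, 2]].

Note the characteristic polynomial does not split into linear factors over ℚ, so A has no Jordan form over ℚ; the rational canonical form exists over any field.

R = [[0, 0, 0, 0, -8], [1, 0, 0, 0, 12], [0, 1, 0, 0, -8], [0, 0, 1, 0, 0], [0, 0, 0, 1, 2]]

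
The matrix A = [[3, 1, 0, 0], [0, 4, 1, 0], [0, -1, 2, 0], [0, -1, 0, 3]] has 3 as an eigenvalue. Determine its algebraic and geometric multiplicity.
algebraic multiplicity 4, geometric multiplicity 2

The characteristic polynomial is (x - 3)^4, so the factor x - 3 appears with exponent 4: the algebraic multiplicity is 4.

rank(A - 3I) = 2, so the eigenspace has dimension 4 - 2 = 2: the geometric multiplicity is 2.

Since 2 < 4, A is not diagonalizable.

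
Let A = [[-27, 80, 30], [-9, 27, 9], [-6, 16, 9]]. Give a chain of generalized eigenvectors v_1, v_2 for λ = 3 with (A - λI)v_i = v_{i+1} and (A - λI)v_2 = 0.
We seek v_1 ∈ ker((A - 3I)^2) \ ker(A - 3I), then set v_{i+1} = (A - 3I) v_i.

One such chain is v_1 = [[6, 2, 1]]^T, v_2 = [[10, 3, 2]]^T. Check: (A - 3I) v_2 = [[0, 0, 0]]^T = 0.

v_1 = [[6, 2, 1]]^T, v_2 = [[10, 3, 2]]^T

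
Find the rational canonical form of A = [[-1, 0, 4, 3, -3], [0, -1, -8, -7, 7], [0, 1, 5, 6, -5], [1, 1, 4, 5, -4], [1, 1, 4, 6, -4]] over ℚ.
R = [[0, 0, 0, 0, 0], [1, 0, 0, 0, -1], [0, 1, 0, 0, -4], [0, 0, 1, 0, -2], [0, 0, 0, 1, 4]]

The invariant factors of A (the non-unit diagonal entries of the Smith normal form of xI - A over ℚ[x]) are x(x^2 - 2x - 1)^2, each dividing the next. The characteristic polynomial is their product, x(x^2 - 2x - 1)^2.

The rational canonical form is the block-diagonal matrix of companion matrices C(f_i):
R = [[0, 0, 0, 0, 0], [1, 0, 0, 0, -1], [0, 1, 0, 0, -4], [0, 0, 1, 0, -2], [0, 0, 0, 1, 4]].

Note the characteristic polynomial does not split into linear factors over ℚ, so A has no Jordan form over ℚ; the rational canonical form exists over any field.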